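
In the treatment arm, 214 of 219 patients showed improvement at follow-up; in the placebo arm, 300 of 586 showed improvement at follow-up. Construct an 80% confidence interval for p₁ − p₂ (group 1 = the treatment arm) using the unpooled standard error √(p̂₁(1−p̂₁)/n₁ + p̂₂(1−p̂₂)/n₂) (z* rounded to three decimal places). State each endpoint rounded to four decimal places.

p̂₁ = 214/219 = 0.97717, p̂₂ = 300/586 = 0.51195; p̂₁ − p̂₂ = 0.46522.
Unpooled SE = √(p̂₁(1−p̂₁)/n₁ + p̂₂(1−p̂₂)/n₂) = √(0.000101871 + 0.000426378) = 0.022984.
The 80% critical value is z* = 1.282. Margin = 1.282·0.022984 = 0.02947.
Interval: 0.46522 ± 0.02947 → (0.4358, 0.4947).

(0.4358, 0.4947)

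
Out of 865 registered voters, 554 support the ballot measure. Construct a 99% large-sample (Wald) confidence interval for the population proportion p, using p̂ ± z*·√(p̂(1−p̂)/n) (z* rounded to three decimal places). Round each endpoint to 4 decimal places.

p̂ = 554/865 = 0.64046.
Standard error of p̂: √(0.230270/865) = √0.000266208 = 0.016316.
z* = 2.576 at the 99% level.
Margin = 2.576·0.016316 = 0.04203.
Interval: 0.64046 ± 0.04203 → (0.5984, 0.6825).

(0.5984, 0.6825)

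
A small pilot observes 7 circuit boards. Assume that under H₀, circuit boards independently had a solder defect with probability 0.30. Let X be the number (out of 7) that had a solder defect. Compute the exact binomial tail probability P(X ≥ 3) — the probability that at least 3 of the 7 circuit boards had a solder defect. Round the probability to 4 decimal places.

X is binomial with n = 7 and p = 0.30.
P(X ≥ 3) = Σ_{j=3}^{7} C(7,j)·0.30^j·0.70^{7−j}.
= 0.226894 + 0.097240 + 0.025005 + 0.003572 + 0.000219 = 0.3529.

P = 0.3529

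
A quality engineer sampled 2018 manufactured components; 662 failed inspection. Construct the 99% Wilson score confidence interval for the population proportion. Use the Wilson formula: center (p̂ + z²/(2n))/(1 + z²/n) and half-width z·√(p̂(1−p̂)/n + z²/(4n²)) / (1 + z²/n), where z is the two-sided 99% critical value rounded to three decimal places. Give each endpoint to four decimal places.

Here p̂ = 662/2018 = 0.32805 and z = 2.576 (z² = 6.635776).
Denominator 1 + z²/n = 1 + 6.635776/2018 = 1.003288.
Adjusted center: (0.32805 + z²/(2n))/1.003288 = 0.32861.
Radicand: p̂(1−p̂)/n + z²/(4n²) = 0.000109233 + 0.000000407 = 0.000109640.
Half-width = 2.576·√0.000109640/1.003288 = 0.02688.
So the interval runs from 0.3017 to 0.3555.

(0.3017, 0.3555)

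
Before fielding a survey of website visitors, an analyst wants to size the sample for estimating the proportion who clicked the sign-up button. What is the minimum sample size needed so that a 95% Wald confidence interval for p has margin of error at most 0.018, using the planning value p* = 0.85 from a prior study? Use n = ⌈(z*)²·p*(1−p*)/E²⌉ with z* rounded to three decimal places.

n = 1512

For 95% confidence, z* = 1.960.
p*(1−p*) = 0.85·0.15 = 0.1275.
(z*)²·p*(1−p*)/E² = 3.841600·0.1275/0.000324 = 1511.741.
Rounding up, n = 1512.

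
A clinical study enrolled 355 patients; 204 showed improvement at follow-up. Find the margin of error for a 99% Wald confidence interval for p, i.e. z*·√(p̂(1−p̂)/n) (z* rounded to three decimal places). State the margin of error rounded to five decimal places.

ME = 0.06759

p̂ = 204/355 = 0.57465.
SE(p̂) = √(0.57465·0.42535/355) = 0.026240.
For 99% confidence, z* = 2.576.
So ME = 0.06759.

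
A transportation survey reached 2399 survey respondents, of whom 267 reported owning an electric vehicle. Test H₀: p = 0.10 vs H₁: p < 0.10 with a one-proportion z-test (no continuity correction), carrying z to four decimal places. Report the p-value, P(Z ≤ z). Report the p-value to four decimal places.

p-value = 0.9674

Sample proportion p̂ = 267/2399 = 0.11130.
Null standard error: √(0.10·0.90/2399) = √0.000037516 = 0.006125.
Test statistic (full precision, shown to 4 dp): z = (267/2399 − 0.10)/SE₀ ≈ 1.8443.
From the standard normal, P(Z ≤ z) = 0.9674.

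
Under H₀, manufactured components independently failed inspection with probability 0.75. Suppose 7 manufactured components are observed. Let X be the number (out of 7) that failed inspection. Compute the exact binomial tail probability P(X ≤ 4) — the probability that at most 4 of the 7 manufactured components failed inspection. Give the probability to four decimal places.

X ~ Binomial(n=7, p=0.75).
P(X ≤ 4) = Σ_{j=0}^{4} C(7,j)·0.75^j·0.25^{7−j}.
= 0.000061 + 0.001282 + 0.011536 + 0.057678 + 0.173035 = 0.2436.

P = 0.2436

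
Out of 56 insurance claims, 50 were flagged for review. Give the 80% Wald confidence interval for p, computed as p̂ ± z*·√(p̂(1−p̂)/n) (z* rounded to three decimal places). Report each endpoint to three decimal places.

(0.840, 0.946)

With x = 50 successes in n = 56, p̂ = 0.89286.
SE = √(p̂(1−p̂)/n) = √(0.095663/56) = 0.041331.
z* = 1.282 at the 80% level.
Margin of error: 1.282 × 0.041331 = 0.05299.
Interval: 0.89286 ± 0.05299 → (0.840, 0.946).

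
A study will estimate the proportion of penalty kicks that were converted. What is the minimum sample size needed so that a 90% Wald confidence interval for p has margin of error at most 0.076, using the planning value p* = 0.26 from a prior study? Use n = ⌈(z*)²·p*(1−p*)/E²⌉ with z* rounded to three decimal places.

For 90% confidence, z* = 1.645.
p*(1−p*) = 0.26·0.74 = 0.1924.
Required n before rounding: 2.706025 × 0.1924 / 0.076² = 90.138.
⌈90.138⌉ = 91.

n = 91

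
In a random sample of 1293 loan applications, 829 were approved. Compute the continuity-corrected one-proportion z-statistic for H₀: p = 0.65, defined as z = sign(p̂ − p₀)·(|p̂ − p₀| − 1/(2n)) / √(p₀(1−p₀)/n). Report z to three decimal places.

z = -0.638

Sample proportion p̂ = 829/1293 = 0.64114. p̂ − p₀ = -0.008855.
1/(2n) = 0.000387.
Corrected numerator: |-0.008855| − 0.000387 = 0.008468.
SE₀ = √(0.65·0.35/1293) = 0.013265.
z = −0.008468/0.013265 = -0.638.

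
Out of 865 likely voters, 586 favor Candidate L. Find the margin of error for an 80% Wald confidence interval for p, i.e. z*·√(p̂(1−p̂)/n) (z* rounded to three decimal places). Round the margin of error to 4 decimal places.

ME = 0.0204

With x = 586 successes in n = 865, p̂ = 0.67746.
SE = √(p̂(1−p̂)/n) = √(0.218509/865) = 0.015894.
For 80% confidence, z* = 1.282.
Margin of error = z*·SE = 1.282 × 0.015894 = 0.0204.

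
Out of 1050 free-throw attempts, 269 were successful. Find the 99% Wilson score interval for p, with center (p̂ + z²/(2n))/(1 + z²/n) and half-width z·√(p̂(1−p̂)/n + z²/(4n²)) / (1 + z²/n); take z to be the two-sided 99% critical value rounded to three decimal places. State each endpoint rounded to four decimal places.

p̂ = 269/1050 = 0.25619; z = 2.576, so z² = 6.635776.
1 + z²/n = 1.006320.
Center = (0.25619 + 0.003160)/1.006320 = 0.25772.
Radicand: p̂(1−p̂)/n + z²/(4n²) = 0.000181483 + 0.000001505 = 0.000182988.
Half-width = 2.576·√0.000182988/1.006320 = 0.03463.
Interval: 0.25772 ± 0.03463 → (0.2231, 0.2923).

(0.2231, 0.2923)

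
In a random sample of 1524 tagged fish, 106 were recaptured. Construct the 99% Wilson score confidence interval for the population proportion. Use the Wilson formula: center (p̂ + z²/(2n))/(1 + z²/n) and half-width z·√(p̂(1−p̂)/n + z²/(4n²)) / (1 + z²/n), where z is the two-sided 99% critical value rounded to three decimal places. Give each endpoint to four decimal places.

(0.0546, 0.0883)

p̂ = 106/1524 = 0.06955; z = 2.576, so z² = 6.635776.
1 + z²/n = 1.004354.
Center = (0.06955 + 0.002177)/1.004354 = 0.07142.
Radicand: p̂(1−p̂)/n + z²/(4n²) = 0.000042465 + 0.000000714 = 0.000043179.
Half-width = 2.576·√0.000043179/1.004354 = 0.01685.
So the interval runs from 0.0546 to 0.0883.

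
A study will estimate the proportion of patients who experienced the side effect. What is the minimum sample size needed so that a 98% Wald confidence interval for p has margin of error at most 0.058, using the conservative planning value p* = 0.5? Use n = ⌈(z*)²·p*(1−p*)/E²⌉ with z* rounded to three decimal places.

For 98% confidence, z* = 2.326.
p*(1−p*) = 0.2500.
Required n before rounding: 5.410276 × 0.2500 / 0.058² = 402.072.
⌈402.072⌉ = 403.

n = 403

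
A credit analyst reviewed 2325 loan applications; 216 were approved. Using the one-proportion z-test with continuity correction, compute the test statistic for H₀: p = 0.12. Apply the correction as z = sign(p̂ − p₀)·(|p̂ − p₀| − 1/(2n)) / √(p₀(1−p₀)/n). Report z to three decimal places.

p̂ = 216/2325 = 0.09290. p̂ − p₀ = -0.027097.
1/(2n) = 0.000215.
Corrected numerator: |-0.027097| − 0.000215 = 0.026882.
SE₀ = √(0.12·0.88/2325) = 0.006739.
z = −0.026882/0.006739 = -3.989.

z = -3.989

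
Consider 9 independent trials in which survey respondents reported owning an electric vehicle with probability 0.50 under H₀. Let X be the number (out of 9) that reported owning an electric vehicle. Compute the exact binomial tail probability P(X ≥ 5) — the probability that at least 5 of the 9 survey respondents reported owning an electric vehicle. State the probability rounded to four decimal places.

X is binomial with n = 9 and p = 0.50.
P(X ≥ 5) = Σ_{j=5}^{9} C(9,j)·0.50^j·0.50^{9−j}.
= 0.246094 + 0.164062 + 0.070312 + 0.017578 + 0.001953 = 0.5000.

P = 0.5000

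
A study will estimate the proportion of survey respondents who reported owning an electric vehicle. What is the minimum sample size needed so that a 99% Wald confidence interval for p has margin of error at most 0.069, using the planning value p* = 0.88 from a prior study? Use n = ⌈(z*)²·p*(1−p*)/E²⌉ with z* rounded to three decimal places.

The 99% critical value is z* = 2.576.
p*(1−p*) = 0.88·0.12 = 0.1056.
(z*)²·p*(1−p*)/E² = 6.635776·0.1056/0.004761 = 147.183.
Rounding up, n = 148.

n = 148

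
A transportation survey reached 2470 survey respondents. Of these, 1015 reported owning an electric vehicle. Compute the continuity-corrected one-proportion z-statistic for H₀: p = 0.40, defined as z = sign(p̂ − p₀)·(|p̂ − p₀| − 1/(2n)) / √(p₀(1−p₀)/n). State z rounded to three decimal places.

Sample proportion p̂ = 1015/2470 = 0.41093. p̂ − p₀ = 0.010931.
1/(2n) = 0.000202.
Corrected numerator: |0.010931| − 0.000202 = 0.010729.
Under H₀, SE = √(p₀(1−p₀)/n) = √(0.40·0.60/2470) = √0.000097166 = 0.009857.
z = (+)0.010729/0.009857 = 1.088.

z = 1.088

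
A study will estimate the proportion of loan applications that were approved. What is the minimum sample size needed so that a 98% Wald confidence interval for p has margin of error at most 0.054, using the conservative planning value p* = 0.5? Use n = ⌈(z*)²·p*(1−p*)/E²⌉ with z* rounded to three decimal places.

z* = 2.326 at the 98% level.
p*(1−p*) = 0.2500.
Required n before rounding: 5.410276 × 0.2500 / 0.054² = 463.844.
Rounding up, n = 464.

n = 464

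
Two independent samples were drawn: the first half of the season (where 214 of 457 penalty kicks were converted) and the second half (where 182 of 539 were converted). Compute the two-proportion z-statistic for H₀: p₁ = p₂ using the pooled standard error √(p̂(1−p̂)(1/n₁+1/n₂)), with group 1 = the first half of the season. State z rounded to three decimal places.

p̂₁ = 214/457 = 0.46827, p̂₂ = 182/539 = 0.33766.
Pooling: p̂ = 396/996 = 0.39759.
Pooled SE = √[0.2395123·0.00404347] ≈ 0.031120.
z = 0.13061/0.031120 = 4.197.

z = 4.197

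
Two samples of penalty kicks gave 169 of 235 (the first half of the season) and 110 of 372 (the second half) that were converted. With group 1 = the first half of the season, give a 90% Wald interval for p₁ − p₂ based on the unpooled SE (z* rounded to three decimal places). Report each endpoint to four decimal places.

(0.3615, 0.4854)

p̂₁ = 169/235 = 0.71915, p̂₂ = 110/372 = 0.29570; p̂₁ − p̂₂ = 0.42345.
SE = √(0.000859463 + 0.000559842) = √0.001419305 = 0.037674.
The 90% critical value is z* = 1.645. Margin = 1.645·0.037674 = 0.06197.
Interval: 0.42345 ± 0.06197 → (0.3615, 0.4854).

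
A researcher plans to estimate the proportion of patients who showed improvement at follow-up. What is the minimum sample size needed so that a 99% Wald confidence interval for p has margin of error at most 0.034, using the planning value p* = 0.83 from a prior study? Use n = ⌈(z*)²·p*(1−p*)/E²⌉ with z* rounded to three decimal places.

n = 810

The 99% critical value is z* = 2.576.
p*(1−p*) = 0.83·0.17 = 0.1411.
(z*)²·p*(1−p*)/E² = 6.635776·0.1411/0.001156 = 809.955.
⌈809.955⌉ = 810.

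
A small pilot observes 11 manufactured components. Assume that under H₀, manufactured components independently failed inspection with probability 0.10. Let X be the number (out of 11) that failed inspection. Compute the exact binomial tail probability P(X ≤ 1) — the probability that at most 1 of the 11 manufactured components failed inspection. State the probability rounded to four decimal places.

X is binomial with n = 11 and p = 0.10.
P(X ≤ 1) = C(11,0)·0.10^0·0.90^11 + C(11,1)·0.10^1·0.90^10.
= 0.313811 + 0.383546 = 0.6974.

P = 0.6974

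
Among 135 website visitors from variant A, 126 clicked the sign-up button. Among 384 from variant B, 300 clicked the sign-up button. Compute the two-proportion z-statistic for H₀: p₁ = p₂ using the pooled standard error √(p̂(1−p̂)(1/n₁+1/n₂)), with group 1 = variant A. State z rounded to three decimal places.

p̂₁ = 126/135 = 0.93333, p̂₂ = 300/384 = 0.78125.
Pooled p̂ = (126+300)/(135+384) = 426/519 = 0.82081.
Pooled SE = √[0.1470814·0.01001157] ≈ 0.038373.
z = 0.15208/0.038373 = 3.963.

z = 3.963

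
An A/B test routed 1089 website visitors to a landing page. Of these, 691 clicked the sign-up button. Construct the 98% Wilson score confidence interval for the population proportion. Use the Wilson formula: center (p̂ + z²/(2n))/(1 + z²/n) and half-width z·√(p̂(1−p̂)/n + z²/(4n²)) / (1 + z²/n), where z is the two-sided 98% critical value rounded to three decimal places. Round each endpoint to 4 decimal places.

(0.6000, 0.6677)

Here p̂ = 691/1089 = 0.63453 and z = 2.326 (z² = 5.410276).
Denominator 1 + z²/n = 1 + 5.410276/1089 = 1.004968.
Adjusted center: (0.63453 + z²/(2n))/1.004968 = 0.63386.
Radicand: p̂(1−p̂)/n + z²/(4n²) = 0.000212950 + 0.000001141 = 0.000214091.
Half-width = z·√(radicand)/denom = 2.326·0.014632/1.004968 = 0.03387.
CI: 0.63386 ± 0.03387 = (0.6000, 0.6677).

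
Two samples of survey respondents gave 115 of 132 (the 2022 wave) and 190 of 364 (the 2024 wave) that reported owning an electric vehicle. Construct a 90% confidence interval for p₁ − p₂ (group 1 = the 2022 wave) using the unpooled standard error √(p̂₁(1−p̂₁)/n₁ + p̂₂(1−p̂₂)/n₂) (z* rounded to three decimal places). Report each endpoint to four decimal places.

p̂₁ = 0.87121, p̂₂ = 0.52198, so the observed difference is 0.34923.
Unpooled SE = √(p̂₁(1−p̂₁)/n₁ + p̂₂(1−p̂₂)/n₂) = √(0.000850012 + 0.000685486) = 0.039185.
The 90% critical value is z* = 1.645. Margin = 1.645·0.039185 = 0.06446.
CI: 0.34923 ± 0.06446 = (0.2848, 0.4137).

(0.2848, 0.4137)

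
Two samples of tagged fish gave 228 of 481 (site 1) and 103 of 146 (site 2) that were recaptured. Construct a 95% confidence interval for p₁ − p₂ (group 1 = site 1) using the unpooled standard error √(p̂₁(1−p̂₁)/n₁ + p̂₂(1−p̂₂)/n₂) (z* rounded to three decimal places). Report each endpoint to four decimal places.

p̂₁ = 228/481 = 0.47401, p̂₂ = 103/146 = 0.70548; p̂₁ − p̂₂ = -0.23147.
Unpooled SE = √(p̂₁(1−p̂₁)/n₁ + p̂₂(1−p̂₂)/n₂) = √(0.000518346 + 0.001423138) = 0.044062.
The 95% critical value is z* = 1.960. Margin = 1.960·0.044062 = 0.08636.
CI: -0.23147 ± 0.08636 = (-0.3178, -0.1451).

(-0.3178, -0.1451)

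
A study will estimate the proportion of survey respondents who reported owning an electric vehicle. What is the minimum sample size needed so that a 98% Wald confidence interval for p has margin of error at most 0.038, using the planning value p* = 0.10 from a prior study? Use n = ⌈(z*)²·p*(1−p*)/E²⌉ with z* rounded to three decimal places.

n = 338

z* = 2.326 at the 98% level.
p*(1−p*) = 0.0900.
(z*)²·p*(1−p*)/E² = 5.410276·0.0900/0.001444 = 337.206.
⌈337.206⌉ = 338.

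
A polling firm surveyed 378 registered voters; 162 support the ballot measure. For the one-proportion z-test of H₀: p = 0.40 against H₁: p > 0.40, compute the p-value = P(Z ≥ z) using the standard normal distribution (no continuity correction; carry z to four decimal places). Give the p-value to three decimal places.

With x = 162 successes in n = 378, p̂ = 0.42857.
Null standard error: √(0.40·0.60/378) = √0.000634921 = 0.025198.
z = (p̂ − p₀)/SE = (162/378 − 0.40)/0.025198 ≈ 1.1339.
From the standard normal, P(Z ≥ z) = 0.128.

p-value = 0.128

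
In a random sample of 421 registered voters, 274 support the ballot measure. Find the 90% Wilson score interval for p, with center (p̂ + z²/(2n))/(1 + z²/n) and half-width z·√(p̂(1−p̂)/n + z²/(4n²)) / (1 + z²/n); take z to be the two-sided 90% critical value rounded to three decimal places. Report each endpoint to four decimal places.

(0.6118, 0.6880)

p̂ = 274/421 = 0.65083; z = 1.645, so z² = 2.706025.
Denominator 1 + z²/n = 1 + 2.706025/421 = 1.006428.
Adjusted center: (0.65083 + z²/(2n))/1.006428 = 0.64987.
Radicand: p̂(1−p̂)/n + z²/(4n²) = 0.000539786 + 0.000003817 = 0.000543603.
Half-width = 1.645·√0.000543603/1.006428 = 0.03811.
CI: 0.64987 ± 0.03811 = (0.6118, 0.6880).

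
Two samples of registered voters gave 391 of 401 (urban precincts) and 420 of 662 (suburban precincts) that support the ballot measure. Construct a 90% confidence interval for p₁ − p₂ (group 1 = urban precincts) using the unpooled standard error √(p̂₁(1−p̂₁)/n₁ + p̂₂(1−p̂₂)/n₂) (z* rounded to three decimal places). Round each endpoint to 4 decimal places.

p̂₁ = 391/401 = 0.97506, p̂₂ = 420/662 = 0.63444; p̂₁ − p̂₂ = 0.34062.
SE = √(0.000060638 + 0.000350341) = √0.000410979 = 0.020273.
z* = 1.645 at the 90% level. Margin of error = 0.03335.
So the interval runs from 0.3073 to 0.3740.

(0.3073, 0.3740)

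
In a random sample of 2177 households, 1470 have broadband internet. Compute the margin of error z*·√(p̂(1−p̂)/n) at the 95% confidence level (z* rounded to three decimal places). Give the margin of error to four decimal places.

p̂ = 1470/2177 = 0.67524.
SE = √(p̂(1−p̂)/n) = √(0.219291/2177) = 0.010036.
z* = 1.960 at the 95% level.
ME = 1.960·0.010036 = 0.0197.

ME = 0.0197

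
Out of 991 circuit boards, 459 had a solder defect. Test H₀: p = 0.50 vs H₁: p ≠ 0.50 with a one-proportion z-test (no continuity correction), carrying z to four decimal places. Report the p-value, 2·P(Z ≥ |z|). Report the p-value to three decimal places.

The sample proportion is 459/991 = 0.46317.
SE₀ = √(0.50·0.50/991) = 0.015883.
z = (p̂ − p₀)/SE = (459/991 − 0.50)/0.015883 ≈ -2.3189.
From the standard normal, 2·P(Z ≥ |z|) = 0.020.

p-value = 0.020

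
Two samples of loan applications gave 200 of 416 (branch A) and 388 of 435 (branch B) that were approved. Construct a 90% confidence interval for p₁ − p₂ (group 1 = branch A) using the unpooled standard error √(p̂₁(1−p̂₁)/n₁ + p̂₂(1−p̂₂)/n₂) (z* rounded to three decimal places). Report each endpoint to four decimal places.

(-0.4583, -0.3640)

p̂₁ = 0.48077, p̂₂ = 0.89195, so the observed difference is -0.41118.
Unpooled SE = √(p̂₁(1−p̂₁)/n₁ + p̂₂(1−p̂₂)/n₂) = √(0.000600073 + 0.000221545) = 0.028664.
z* = 1.645 at the 90% level. Margin of error = 0.04715.
So the interval runs from -0.4583 to -0.3640.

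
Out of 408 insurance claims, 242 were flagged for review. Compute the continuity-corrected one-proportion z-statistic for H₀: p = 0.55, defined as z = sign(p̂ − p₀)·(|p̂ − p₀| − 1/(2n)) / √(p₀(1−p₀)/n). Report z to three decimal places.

The sample proportion is 242/408 = 0.59314. p̂ − p₀ = 0.043137.
1/(2n) = 0.001225.
Corrected numerator: |0.043137| − 0.001225 = 0.041912.
SE₀ = √(0.55·0.45/408) = 0.024630.
z = +0.041912/0.024630 = 1.702.

z = 1.702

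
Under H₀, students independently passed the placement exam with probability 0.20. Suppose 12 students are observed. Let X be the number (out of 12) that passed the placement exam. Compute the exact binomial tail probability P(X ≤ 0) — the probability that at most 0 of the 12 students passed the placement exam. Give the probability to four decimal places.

X ~ Binomial(n=12, p=0.20).
P(X ≤ 0) = C(12,0)·0.20^0·0.80^12.
= 0.068719 = 0.0687.

P = 0.0687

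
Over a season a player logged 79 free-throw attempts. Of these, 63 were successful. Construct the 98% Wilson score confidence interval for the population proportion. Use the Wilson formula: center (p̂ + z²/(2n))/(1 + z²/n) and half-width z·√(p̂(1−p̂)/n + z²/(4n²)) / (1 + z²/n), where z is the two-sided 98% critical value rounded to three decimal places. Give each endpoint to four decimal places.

Here p̂ = 63/79 = 0.79747 and z = 2.326 (z² = 5.410276).
1 + z²/n = 1.068485.
Adjusted center: (0.79747 + z²/(2n))/1.068485 = 0.77840.
Radicand: p̂(1−p̂)/n + z²/(4n²) = 0.002044463 + 0.000216723 = 0.002261186.
Half-width = z·√(radicand)/denom = 2.326·0.047552/1.068485 = 0.10352.
So the interval runs from 0.6749 to 0.8819.

(0.6749, 0.8819)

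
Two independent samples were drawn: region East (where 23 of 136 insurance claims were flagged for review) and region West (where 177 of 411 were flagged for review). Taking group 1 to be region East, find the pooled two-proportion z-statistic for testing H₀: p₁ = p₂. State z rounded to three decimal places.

z = -5.490

p̂₁ = 23/136 = 0.16912, p̂₂ = 177/411 = 0.43066.
Pooled p̂ = (23+177)/(136+411) = 200/547 = 0.36563.
Pooled SE = √[0.2319449·0.00978603] ≈ 0.047643.
z = -0.26154/0.047643 = -5.490.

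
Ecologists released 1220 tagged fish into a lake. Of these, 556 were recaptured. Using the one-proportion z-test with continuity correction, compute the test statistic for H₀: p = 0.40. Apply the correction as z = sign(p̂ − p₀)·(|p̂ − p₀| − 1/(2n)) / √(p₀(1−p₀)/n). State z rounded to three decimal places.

The sample proportion is 556/1220 = 0.45574. p̂ − p₀ = 0.055738.
1/(2n) = 0.000410.
Corrected numerator: |0.055738| − 0.000410 = 0.055328.
Null standard error: √(0.40·0.60/1220) = √0.000196721 = 0.014026.
z = +0.055328/0.014026 = 3.945.

z = 3.945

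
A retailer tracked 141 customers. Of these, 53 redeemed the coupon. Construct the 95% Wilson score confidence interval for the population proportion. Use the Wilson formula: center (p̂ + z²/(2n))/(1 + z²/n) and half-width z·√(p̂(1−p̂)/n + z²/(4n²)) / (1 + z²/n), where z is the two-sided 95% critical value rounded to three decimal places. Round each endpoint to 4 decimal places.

(0.3002, 0.4581)

Here p̂ = 53/141 = 0.37589 and z = 1.960 (z² = 3.841600).
1 + z²/n = 1.027245.
Adjusted center: (0.37589 + z²/(2n))/1.027245 = 0.37918.
Radicand: p̂(1−p̂)/n + z²/(4n²) = 0.001663800 + 0.000048307 = 0.001712107.
Half-width = 1.960·√0.001712107/1.027245 = 0.07895.
Interval: 0.37918 ± 0.07895 → (0.3002, 0.4581).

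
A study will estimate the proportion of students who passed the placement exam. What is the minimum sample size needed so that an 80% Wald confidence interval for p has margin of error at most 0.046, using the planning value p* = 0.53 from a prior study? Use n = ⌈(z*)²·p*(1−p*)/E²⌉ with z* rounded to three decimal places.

The 80% critical value is z* = 1.282.
p*(1−p*) = 0.2491.
Required n before rounding: 1.643524 × 0.2491 / 0.046² = 193.479.
⌈193.479⌉ = 194.

n = 194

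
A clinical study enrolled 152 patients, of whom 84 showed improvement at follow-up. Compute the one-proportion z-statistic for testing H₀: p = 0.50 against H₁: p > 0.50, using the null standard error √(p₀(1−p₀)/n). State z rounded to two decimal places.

z = 1.30

The sample proportion is 84/152 = 0.55263.
Null standard error: √(0.50·0.50/152) = √0.001644737 = 0.040555.
z = (p̂ − p₀)/SE = (0.55263 − 0.50)/0.040555 = 1.30.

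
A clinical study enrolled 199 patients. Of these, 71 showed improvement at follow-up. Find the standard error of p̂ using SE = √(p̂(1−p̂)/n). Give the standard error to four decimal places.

SE = 0.0340

Sample proportion p̂ = 71/199 = 0.35678.
p̂(1−p̂) = 0.35678·0.64322 = 0.229488.
Dividing by n and taking the root: √0.001153206 = 0.0340.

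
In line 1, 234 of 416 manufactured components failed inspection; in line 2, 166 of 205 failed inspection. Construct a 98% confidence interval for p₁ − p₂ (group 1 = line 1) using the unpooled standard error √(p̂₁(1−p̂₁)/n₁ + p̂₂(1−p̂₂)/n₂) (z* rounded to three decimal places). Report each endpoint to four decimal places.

(-0.3325, -0.1620)

p̂₁ = 0.56250, p̂₂ = 0.80976, so the observed difference is -0.24726.
Unpooled SE = √(p̂₁(1−p̂₁)/n₁ + p̂₂(1−p̂₂)/n₂) = √(0.000591572 + 0.000751469) = 0.036648.
For 98% confidence, z* = 2.326. Margin of error = 0.08524.
Interval: -0.24726 ± 0.08524 → (-0.3325, -0.1620).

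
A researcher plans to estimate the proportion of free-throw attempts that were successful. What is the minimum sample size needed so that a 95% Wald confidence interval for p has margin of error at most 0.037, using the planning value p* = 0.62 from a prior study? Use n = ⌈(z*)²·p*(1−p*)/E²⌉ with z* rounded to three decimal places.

n = 662

The 95% critical value is z* = 1.960.
p*(1−p*) = 0.62·0.38 = 0.2356.
(z*)²·p*(1−p*)/E² = 3.841600·0.2356/0.001369 = 661.126.
⌈661.126⌉ = 662.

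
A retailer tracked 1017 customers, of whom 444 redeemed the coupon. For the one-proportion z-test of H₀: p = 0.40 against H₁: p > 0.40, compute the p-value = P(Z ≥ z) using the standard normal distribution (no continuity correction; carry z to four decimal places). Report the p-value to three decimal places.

p̂ = 444/1017 = 0.43658.
Under H₀, SE = √(p₀(1−p₀)/n) = √(0.40·0.60/1017) = √0.000235988 = 0.015362.
Test statistic (full precision, shown to 4 dp): z = (444/1017 − 0.40)/SE₀ ≈ 2.3811.
p-value = P(Z ≥ z) with z = 2.3811 → 0.009.

p-value = 0.009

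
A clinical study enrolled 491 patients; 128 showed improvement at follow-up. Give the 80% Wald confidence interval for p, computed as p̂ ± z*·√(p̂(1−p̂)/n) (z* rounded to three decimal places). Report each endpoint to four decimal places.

(0.2353, 0.2861)

p̂ = 128/491 = 0.26069.
SE = √(p̂(1−p̂)/n) = √(0.192732/491) = 0.019812.
The 80% critical value is z* = 1.282.
Margin of error: 1.282 × 0.019812 = 0.02540.
CI: 0.26069 ± 0.02540 = (0.2353, 0.2861).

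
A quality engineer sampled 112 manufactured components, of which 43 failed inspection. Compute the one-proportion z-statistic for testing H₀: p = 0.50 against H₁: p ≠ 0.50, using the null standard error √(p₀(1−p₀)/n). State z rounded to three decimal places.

The sample proportion is 43/112 = 0.38393.
Null standard error: √(0.50·0.50/112) = √0.002232143 = 0.047246.
z = (0.38393 − 0.50)/0.047246 = -0.11607/0.047246 = -2.457.

z = -2.457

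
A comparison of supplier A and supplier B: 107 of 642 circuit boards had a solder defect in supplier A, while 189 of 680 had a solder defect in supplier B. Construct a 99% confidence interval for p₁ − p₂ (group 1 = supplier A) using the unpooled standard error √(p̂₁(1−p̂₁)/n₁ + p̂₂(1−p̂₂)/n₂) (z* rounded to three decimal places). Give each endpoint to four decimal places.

p̂₁ = 0.16667, p̂₂ = 0.27794, so the observed difference is -0.11127.
SE = √(0.000216338 + 0.000295132) = √0.000511470 = 0.022616.
z* = 2.576 at the 99% level. Margin = 2.576·0.022616 = 0.05826.
Interval: -0.11127 ± 0.05826 → (-0.1695, -0.0530).

(-0.1695, -0.0530)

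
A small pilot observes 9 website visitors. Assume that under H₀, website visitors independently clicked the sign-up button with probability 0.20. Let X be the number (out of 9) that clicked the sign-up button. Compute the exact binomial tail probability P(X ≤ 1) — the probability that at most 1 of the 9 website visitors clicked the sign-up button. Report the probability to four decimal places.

X is binomial with n = 9 and p = 0.20.
P(X ≤ 1) = C(9,0)·0.20^0·0.80^9 + C(9,1)·0.20^1·0.80^8.
= 0.134218 + 0.301990 = 0.4362.

P = 0.4362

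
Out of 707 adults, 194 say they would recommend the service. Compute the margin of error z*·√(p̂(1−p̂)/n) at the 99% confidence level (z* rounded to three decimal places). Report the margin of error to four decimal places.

ME = 0.0432

With x = 194 successes in n = 707, p̂ = 0.27440.
SE = √(p̂(1−p̂)/n) = √(0.199104/707) = 0.016781.
z* = 2.576 at the 99% level.
So ME = 0.0432.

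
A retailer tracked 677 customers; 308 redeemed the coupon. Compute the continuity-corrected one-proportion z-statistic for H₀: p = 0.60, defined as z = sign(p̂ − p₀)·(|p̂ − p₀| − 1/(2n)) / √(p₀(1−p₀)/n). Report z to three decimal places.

The sample proportion is 308/677 = 0.45495. p̂ − p₀ = -0.145052.
Continuity correction 1/(2n) = 1/1354 = 0.000739.
Corrected numerator: |-0.145052| − 0.000739 = 0.144313.
SE₀ = √(0.60·0.40/677) = 0.018828.
z = (−)0.144313/0.018828 = -7.665.

z = -7.665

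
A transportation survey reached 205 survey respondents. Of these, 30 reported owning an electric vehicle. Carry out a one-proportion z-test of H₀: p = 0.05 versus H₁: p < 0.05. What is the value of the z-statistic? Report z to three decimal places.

z = 6.329

Sample proportion p̂ = 30/205 = 0.14634.
Under H₀, SE = √(p₀(1−p₀)/n) = √(0.05·0.95/205) = √0.000231707 = 0.015222.
z = (p̂ − p₀)/SE = (0.14634 − 0.05)/0.015222 = 6.329.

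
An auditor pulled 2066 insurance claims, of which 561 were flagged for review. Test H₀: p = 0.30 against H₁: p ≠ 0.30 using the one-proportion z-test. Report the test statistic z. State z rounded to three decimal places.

z = -2.823

With x = 561 successes in n = 2066, p̂ = 0.27154.
Under H₀, SE = √(p₀(1−p₀)/n) = √(0.30·0.70/2066) = √0.000101646 = 0.010082.
z = (p̂ − p₀)/SE = (0.27154 − 0.30)/0.010082 = -2.823.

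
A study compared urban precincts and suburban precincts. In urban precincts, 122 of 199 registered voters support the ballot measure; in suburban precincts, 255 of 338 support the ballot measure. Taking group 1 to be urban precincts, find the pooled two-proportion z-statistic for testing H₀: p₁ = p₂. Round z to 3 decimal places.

z = -3.459

p̂₁ = 122/199 = 0.61307, p̂₂ = 255/338 = 0.75444.
Pooled p̂ = (122+255)/(199+338) = 377/537 = 0.70205.
Pooled SE = √[0.2091764·0.00798371] ≈ 0.040866.
z = (p̂₁ − p̂₂)/SE = (0.61307 − 0.75444)/0.040866 = -0.14137/0.040866 = -3.459.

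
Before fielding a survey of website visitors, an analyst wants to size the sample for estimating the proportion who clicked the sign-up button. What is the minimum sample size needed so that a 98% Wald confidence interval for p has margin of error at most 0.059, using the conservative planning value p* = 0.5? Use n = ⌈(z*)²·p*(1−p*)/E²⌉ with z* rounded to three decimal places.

z* = 2.326 at the 98% level.
p*(1−p*) = 0.2500.
(z*)²·p*(1−p*)/E² = 5.410276·0.2500/0.003481 = 388.558.
Rounding up, n = 389.

n = 389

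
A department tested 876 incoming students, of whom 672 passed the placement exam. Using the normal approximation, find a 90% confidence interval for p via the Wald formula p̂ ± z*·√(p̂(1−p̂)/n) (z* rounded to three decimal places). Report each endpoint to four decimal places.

With x = 672 successes in n = 876, p̂ = 0.76712.
SE(p̂) = √(0.76712·0.23288/876) = 0.014281.
The 90% critical value is z* = 1.645.
Margin of error: 1.645 × 0.014281 = 0.02349.
Interval: 0.76712 ± 0.02349 → (0.7436, 0.7906).

(0.7436, 0.7906)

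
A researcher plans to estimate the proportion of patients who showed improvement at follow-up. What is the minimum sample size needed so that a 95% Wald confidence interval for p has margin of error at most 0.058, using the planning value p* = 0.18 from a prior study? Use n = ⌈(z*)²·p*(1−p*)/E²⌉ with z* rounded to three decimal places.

For 95% confidence, z* = 1.960.
p*(1−p*) = 0.1476.
(z*)²·p*(1−p*)/E² = 3.841600·0.1476/0.003364 = 168.555.
⌈168.555⌉ = 169.

n = 169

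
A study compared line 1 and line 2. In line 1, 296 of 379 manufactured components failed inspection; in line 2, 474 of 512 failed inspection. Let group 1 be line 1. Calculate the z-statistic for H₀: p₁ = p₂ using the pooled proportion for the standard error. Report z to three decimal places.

Sample proportions: p̂₁ = 296/379 = 0.78100 and p̂₂ = 474/512 = 0.92578.
Pooled p̂ = (296+474)/(379+512) = 770/891 = 0.86420.
SE = √[p̂(1−p̂)(1/n₁+1/n₂)] = √[0.86420·0.13580·(1/379+1/512)] ≈ 0.023214.
z = -0.14478/0.023214 = -6.237.

z = -6.237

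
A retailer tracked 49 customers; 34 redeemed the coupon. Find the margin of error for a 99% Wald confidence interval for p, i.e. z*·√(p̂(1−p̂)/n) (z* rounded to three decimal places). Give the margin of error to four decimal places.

The sample proportion is 34/49 = 0.69388.
SE = √(p̂(1−p̂)/n) = √(0.212411/49) = 0.065840.
The 99% critical value is z* = 2.576.
So ME = 0.1696.

ME = 0.1696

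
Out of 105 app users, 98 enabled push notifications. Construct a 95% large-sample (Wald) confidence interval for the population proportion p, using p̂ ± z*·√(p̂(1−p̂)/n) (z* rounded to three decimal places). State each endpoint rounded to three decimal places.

The sample proportion is 98/105 = 0.93333.
SE(p̂) = √(0.93333·0.06667/105) = 0.024343.
For 95% confidence, z* = 1.960.
Margin of error: 1.960 × 0.024343 = 0.04771.
CI: 0.93333 ± 0.04771 = (0.886, 0.981).

(0.886, 0.981)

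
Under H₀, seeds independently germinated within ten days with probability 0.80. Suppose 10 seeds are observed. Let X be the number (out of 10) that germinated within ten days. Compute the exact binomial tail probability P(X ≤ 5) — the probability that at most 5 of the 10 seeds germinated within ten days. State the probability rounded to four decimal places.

P = 0.0328

X ~ Binomial(n=10, p=0.80).
P(X ≤ 5) = Σ_{j=0}^{5} C(10,j)·0.80^j·0.20^{10−j}.
= 0.000000 + 0.000004 + 0.000074 + 0.000786 + 0.005505 + 0.026424 = 0.0328.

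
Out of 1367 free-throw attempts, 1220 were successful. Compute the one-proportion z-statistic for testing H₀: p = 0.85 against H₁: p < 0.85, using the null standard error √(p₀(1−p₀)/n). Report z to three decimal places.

The sample proportion is 1220/1367 = 0.89247.
Under H₀, SE = √(p₀(1−p₀)/n) = √(0.85·0.15/1367) = √0.000093270 = 0.009658.
z = (0.89247 − 0.85)/0.009658 = 0.04247/0.009658 = 4.397.

z = 4.397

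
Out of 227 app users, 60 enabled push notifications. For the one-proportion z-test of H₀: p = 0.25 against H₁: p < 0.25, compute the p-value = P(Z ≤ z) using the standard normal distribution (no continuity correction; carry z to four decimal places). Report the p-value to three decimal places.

The sample proportion is 60/227 = 0.26432.
SE₀ = √(0.25·0.75/227) = 0.028740.
Test statistic (full precision, shown to 4 dp): z = (60/227 − 0.25)/SE₀ ≈ 0.4982.
From the standard normal, P(Z ≤ z) = 0.691.

p-value = 0.691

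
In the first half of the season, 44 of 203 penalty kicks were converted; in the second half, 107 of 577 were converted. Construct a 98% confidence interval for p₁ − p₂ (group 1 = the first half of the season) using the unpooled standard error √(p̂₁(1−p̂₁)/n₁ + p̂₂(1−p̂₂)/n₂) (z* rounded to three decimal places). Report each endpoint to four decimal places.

(-0.0458, 0.1084)

p̂₁ = 44/203 = 0.21675, p̂₂ = 107/577 = 0.18544; p̂₁ − p̂₂ = 0.03131.
Unpooled SE = √(p̂₁(1−p̂₁)/n₁ + p̂₂(1−p̂₂)/n₂) = √(0.000836299 + 0.000261791) = 0.033137.
z* = 2.326 at the 98% level. Margin = 2.326·0.033137 = 0.07708.
CI: 0.03131 ± 0.07708 = (-0.0458, 0.1084).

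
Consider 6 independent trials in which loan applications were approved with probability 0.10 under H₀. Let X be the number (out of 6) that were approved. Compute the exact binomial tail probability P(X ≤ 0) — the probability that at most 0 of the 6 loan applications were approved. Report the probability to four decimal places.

P = 0.5314

X ~ Binomial(n=6, p=0.10).
P(X ≤ 0) = C(6,0)·0.10^0·0.90^6.
= 0.531441 = 0.5314.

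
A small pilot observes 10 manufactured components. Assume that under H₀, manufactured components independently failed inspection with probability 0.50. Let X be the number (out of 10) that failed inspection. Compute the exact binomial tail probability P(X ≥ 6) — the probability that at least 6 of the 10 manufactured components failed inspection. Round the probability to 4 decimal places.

P = 0.3770

X is binomial with n = 10 and p = 0.50.
P(X ≥ 6) = Σ_{j=6}^{10} C(10,j)·0.50^j·0.50^{10−j}.
= 0.205078 + 0.117188 + 0.043945 + 0.009766 + 0.000977 = 0.3770.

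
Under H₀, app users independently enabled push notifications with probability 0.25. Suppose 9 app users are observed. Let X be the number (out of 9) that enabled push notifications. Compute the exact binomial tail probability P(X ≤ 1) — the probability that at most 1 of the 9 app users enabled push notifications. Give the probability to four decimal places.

X ~ Binomial(n=9, p=0.25).
P(X ≤ 1) = C(9,0)·0.25^0·0.75^9 + C(9,1)·0.25^1·0.75^8.
= 0.075085 + 0.225254 = 0.3003.

P = 0.3003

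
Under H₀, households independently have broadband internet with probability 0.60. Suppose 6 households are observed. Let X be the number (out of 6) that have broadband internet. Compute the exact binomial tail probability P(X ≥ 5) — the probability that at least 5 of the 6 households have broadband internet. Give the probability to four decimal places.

P = 0.2333

X is binomial with n = 6 and p = 0.60.
P(X ≥ 5) = C(6,5)·0.60^5·0.40^1 + C(6,6)·0.60^6·0.40^0.
= 0.186624 + 0.046656 = 0.2333.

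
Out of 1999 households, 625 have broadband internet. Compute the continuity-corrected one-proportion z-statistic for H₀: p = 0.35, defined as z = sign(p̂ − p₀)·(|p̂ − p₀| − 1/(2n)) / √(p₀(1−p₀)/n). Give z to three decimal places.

z = -3.477

With x = 625 successes in n = 1999, p̂ = 0.31266. p̂ − p₀ = -0.037344.
1/(2n) = 0.000250.
Corrected numerator: |-0.037344| − 0.000250 = 0.037094.
Under H₀, SE = √(p₀(1−p₀)/n) = √(0.35·0.65/1999) = √0.000113807 = 0.010668.
z = (−)0.037094/0.010668 = -3.477.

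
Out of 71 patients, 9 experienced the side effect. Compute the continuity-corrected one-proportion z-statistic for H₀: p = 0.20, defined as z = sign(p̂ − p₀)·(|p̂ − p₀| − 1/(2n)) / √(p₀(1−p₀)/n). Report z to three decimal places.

The sample proportion is 9/71 = 0.12676. p̂ − p₀ = -0.073239.
Continuity correction 1/(2n) = 1/142 = 0.007042.
Corrected numerator: |-0.073239| − 0.007042 = 0.066197.
SE₀ = √(0.20·0.80/71) = 0.047471.
z = −0.066197/0.047471 = -1.394.

z = -1.394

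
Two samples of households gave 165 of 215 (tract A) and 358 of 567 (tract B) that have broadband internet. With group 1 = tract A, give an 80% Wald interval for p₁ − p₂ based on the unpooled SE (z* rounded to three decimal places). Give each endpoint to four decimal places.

p̂₁ = 165/215 = 0.76744, p̂₂ = 358/567 = 0.63139; p̂₁ − p̂₂ = 0.13605.
SE = √(0.000830116 + 0.000410469) = √0.001240585 = 0.035222.
For 80% confidence, z* = 1.282. Margin of error = 0.04515.
CI: 0.13605 ± 0.04515 = (0.0909, 0.1812).

(0.0909, 0.1812)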